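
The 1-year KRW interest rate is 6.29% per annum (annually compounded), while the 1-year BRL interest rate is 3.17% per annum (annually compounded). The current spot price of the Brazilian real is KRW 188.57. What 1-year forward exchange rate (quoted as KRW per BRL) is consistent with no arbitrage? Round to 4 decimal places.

T = 1 year.
KRW accumulates by (1 + 0.0629)^1 = 1.062900.
BRL accumulates by (1 + 0.0317)^1 = 1.031700.
CIP: F = S · (grow KRW)/(grow BRL) = 188.57 × 1.062900/1.031700 = 194.272611 KRW per BRL.

194.2726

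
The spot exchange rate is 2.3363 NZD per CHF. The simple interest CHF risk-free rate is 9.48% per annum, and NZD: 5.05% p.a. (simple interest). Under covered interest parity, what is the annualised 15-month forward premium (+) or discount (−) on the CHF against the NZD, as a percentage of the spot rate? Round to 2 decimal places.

T = 15/12 years.
No-arbitrage forward: 2.3363 × 1.063125 / 1.118500 = 2.2206338 NZD/CHF.
(F − S)/S ÷ T = (2.2206338 − 2.3363)/2.3363/(15/12) = -0.039607 → -3.96%.

-3.96%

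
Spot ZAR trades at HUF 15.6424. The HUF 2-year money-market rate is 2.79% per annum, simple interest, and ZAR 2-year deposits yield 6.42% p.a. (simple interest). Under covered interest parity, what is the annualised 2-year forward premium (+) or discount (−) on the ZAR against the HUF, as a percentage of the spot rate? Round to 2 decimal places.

-3.22%

T = 2 years.
CIP forward (HUF per ZAR) = 15.6424 × 1.055800/1.128400 = 14.6359854.
(F − S)/S ÷ T = (14.6359854 − 15.6424)/15.6424/2 = -0.032169 → -3.22%.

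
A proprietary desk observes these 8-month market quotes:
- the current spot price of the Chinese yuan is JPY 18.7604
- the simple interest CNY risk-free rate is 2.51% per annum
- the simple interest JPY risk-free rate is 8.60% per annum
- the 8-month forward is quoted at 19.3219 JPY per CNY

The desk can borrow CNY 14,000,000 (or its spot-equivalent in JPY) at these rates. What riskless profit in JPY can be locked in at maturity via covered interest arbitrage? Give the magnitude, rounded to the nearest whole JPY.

JPY 2,670,871

T = 8/12 years.
Keep in CNY, deliver into the forward: 14,000,000·1.01673333333·19.3219 = JPY 275,033,077.11.
Swap to JPY now, deposit: 14,000,000·18.7604·1.05733333333 = JPY 277,703,947.73.
The quoted forward undervalues CNY, so borrow CNY, convert to JPY at spot, deposit the JPY at 8.60%, and buy CNY forward at 19.3219 to cover the loan.
The gap between the two covered legs is JPY 2,670,871.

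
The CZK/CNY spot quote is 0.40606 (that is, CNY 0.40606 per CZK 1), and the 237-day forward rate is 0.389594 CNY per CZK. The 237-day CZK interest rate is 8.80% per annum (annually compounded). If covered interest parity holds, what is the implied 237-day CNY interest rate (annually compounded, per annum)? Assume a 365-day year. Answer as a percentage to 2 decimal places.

T = 237/365 years.
F/S = 0.389594/0.40606 = 0.9594493 = (growth of CNY) / (growth of CZK).
The CZK side grows by (1 + 0.0880)^(237/365) = 1.0562913.
So the CNY growth factor = 1.0134579.
Annualise: 1.0134579^(365/237) − 1 = 0.020801 = 2.08%.

2.08%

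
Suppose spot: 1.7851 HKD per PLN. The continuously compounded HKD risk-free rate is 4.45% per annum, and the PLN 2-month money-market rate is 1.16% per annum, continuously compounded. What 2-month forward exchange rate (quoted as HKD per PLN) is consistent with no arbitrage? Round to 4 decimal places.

1.7949

T = 2/12 years.
HKD accumulates by e^(0.0445×2/12) = 1.0074442.
PLN growth factor: e^(0.0116×2/12) = 1.0019352.
So F = 1.7851 × 1.0074442 / 1.0019352 = 1.794915 (HKD/PLN).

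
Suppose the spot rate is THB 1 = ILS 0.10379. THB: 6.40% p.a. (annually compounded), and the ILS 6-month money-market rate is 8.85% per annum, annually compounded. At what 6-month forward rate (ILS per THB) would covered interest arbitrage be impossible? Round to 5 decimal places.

0.10498

T = 6/12 years.
ILS accumulates by (1 + 0.0885)^(6/12) = 1.043312.
THB accumulates by (1 + 0.0640)^(6/12) = 1.0315038.
Forward (ILS per THB) = 0.10379 × 1.043312 / 1.0315038 = 0.1049781.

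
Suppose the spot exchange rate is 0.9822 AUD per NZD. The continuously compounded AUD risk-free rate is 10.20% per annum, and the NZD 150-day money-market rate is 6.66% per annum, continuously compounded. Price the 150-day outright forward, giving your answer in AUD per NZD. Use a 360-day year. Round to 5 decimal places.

T = 150/360 years.
AUD accumulates by e^(0.1020×150/360) = 1.0434161.
Growth of 1 NZD over T: e^(0.0666×150/360) = 1.0281386.
So F = 0.9822 × 1.0434161 / 1.0281386 = 0.9967949 (AUD/NZD).

0.99679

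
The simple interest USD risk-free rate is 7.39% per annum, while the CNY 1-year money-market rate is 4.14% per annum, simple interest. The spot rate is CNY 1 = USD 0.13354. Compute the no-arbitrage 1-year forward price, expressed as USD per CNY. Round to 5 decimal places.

T = 1 year.
USD accumulates by 1 + 0.0739×1 = 1.073900.
CNY growth factor: 1 + 0.0414×1 = 1.041400.
So F = 0.13354 × 1.073900 / 1.041400 = 0.1377075 (USD/CNY).

0.13771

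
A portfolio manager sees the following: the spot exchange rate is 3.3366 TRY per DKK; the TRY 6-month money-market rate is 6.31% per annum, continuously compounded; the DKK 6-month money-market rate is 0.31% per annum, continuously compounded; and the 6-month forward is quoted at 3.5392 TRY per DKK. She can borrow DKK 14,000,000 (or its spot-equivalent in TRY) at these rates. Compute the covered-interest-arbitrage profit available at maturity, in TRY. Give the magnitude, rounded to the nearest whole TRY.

T = 6/12 years.
Route A — deposit DKK, sell forward: 14,000,000 × 1.0015512019 × 3.5392 = TRY 49,625,660.19.
Route B — convert at spot, deposit TRY: 14,000,000 × 3.3366 × 1.032052977 = TRY 48,209,671.48.
The quoted forward overvalues DKK, so borrow TRY, buy DKK at spot, deposit the DKK at 0.31%, and sell the proceeds forward at 3.5392.
Profit = 49,625,660.19 − 48,209,671.48 = TRY 1,415,989.

TRY 1,415,989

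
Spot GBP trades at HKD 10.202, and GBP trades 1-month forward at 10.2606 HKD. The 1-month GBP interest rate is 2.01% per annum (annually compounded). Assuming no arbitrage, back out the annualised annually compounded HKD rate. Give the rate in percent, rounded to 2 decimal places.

9.27%

T = 1/12 years.
F/S = 10.2606/10.202 = 1.0057440 = (growth of HKD) / (growth of GBP).
GBP growth factor: (1 + 0.0201)^(1/12) = 1.0016598.
Hence g_HKD = 1.0074133.
r = 1.0074133^(12/1) − 1 = 0.092678 → 9.27%.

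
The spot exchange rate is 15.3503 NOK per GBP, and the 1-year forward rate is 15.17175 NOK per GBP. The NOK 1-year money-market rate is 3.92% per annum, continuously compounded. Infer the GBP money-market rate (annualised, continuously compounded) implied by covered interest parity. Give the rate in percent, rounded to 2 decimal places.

5.09%

T = 1 year.
F/S = 15.17175/15.3503 = 0.9883683 = (growth of NOK) / (growth of GBP).
The NOK side grows by e^(0.0392×1) = 1.0399785.
So the GBP growth factor = 1.0522176.
r = ln(1.0522176)/1 = 0.050900 → 5.09%.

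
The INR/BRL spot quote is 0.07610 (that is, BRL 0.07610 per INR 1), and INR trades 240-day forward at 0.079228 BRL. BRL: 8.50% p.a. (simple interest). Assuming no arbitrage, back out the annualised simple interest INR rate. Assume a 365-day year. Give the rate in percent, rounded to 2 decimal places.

T = 240/365 years.
CIP gives F = S · g_BRL/g_INR, so g_BRL/g_INR = 0.079228/0.0761 = 1.0411038.
The BRL side grows by 1 + 0.0850×240/365 = 1.0558904.
Hence g_INR = 1.0142028.
r = (1.0142028 − 1)/(240/365) = 0.021600 → 2.16%.

2.16%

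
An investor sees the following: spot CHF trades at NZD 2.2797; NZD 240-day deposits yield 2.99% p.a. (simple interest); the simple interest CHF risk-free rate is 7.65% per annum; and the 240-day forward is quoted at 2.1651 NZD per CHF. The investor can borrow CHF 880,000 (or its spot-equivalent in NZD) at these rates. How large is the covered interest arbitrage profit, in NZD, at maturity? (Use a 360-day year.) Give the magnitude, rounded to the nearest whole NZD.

T = 240/360 years.
Invest the CHF and cover forward: 880,000 × 1.051000 × 2.1651 = NZD 2,002,457.69.
Convert at spot and invest in NZD: 880,000 × 2.2797 × 1.019933333 = NZD 2,046,124.98.
The quoted forward undervalues CHF, so borrow CHF, convert to NZD at spot, deposit the NZD at 2.99%, and buy CHF forward at 2.1651 to cover the loan.
Arbitrage profit = |2,002,457.69 − 2,046,124.98| = NZD 43,667.

NZD 43,667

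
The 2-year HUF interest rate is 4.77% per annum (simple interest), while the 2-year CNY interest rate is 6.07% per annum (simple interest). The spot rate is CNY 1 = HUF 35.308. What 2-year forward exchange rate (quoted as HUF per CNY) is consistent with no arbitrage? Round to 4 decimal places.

T = 2 years.
Growth of 1 HUF over T: 1 + 0.0477×2 = 1.095400.
CNY accumulates by 1 + 0.0607×2 = 1.121400.
So F = 35.308 × 1.095400 / 1.121400 = 34.489373 (HUF/CNY).

34.4894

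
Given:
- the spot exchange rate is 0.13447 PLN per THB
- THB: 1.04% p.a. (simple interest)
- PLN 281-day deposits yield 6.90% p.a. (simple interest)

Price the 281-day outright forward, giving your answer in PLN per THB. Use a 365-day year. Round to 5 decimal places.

0.14049

T = 281/365 years.
PLN growth factor: 1 + 0.0690×281/365 = 1.0531205.
Growth of 1 THB over T: 1 + 0.0104×281/365 = 1.0080066.
Forward (PLN per THB) = 0.13447 × 1.0531205 / 1.0080066 = 0.1404883.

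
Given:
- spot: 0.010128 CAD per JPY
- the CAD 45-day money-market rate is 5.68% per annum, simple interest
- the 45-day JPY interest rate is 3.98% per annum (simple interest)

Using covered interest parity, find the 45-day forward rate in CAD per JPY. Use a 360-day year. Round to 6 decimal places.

T = 45/360 years.
Growth of 1 CAD over T: 1 + 0.0568×45/360 = 1.007100.
JPY accumulates by 1 + 0.0398×45/360 = 1.004975.
So F = 0.010128 × 1.007100 / 1.004975 = 0.01014942 (CAD/JPY).

0.010149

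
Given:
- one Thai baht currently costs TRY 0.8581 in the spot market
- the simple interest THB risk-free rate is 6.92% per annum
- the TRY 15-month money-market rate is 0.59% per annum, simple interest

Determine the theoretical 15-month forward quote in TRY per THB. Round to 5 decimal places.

0.79561

T = 15/12 years.
TRY growth factor: 1 + 0.0059×15/12 = 1.007375.
THB growth factor: 1 + 0.0692×15/12 = 1.086500.
Forward (TRY per THB) = 0.8581 × 1.007375 / 1.086500 = 0.7956084.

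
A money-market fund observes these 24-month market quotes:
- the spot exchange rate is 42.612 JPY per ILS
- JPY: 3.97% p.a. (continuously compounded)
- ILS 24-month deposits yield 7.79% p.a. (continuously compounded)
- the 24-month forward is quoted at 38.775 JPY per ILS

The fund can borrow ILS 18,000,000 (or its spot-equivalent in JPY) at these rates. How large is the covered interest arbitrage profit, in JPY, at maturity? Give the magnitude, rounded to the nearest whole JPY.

JPY 14,781,016

T = 2 years.
Keep in ILS, deliver into the forward: 18,000,000·1.16859246122·38.775 = JPY 815,619,108.31.
Swap to JPY now, deposit: 18,000,000·42.612·1.08263729039 = JPY 830,400,123.93.
The quoted forward undervalues ILS, so borrow ILS, convert to JPY at spot, deposit the JPY at 3.97%, and buy ILS forward at 38.775 to cover the loan.
The gap between the two covered legs is JPY 14,781,016.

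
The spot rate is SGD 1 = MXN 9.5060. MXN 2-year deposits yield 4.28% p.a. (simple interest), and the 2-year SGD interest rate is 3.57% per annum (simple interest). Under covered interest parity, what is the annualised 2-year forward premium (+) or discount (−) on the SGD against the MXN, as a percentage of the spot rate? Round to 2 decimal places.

T = 2 years.
CIP forward (MXN per SGD) = 9.506 × 1.085600/1.071400 = 9.6319895.
Annualised premium = (F − S)/S × (1/T) = (9.6319895 − 9.506)/9.506 ÷ 2 = 0.66%.

+0.66%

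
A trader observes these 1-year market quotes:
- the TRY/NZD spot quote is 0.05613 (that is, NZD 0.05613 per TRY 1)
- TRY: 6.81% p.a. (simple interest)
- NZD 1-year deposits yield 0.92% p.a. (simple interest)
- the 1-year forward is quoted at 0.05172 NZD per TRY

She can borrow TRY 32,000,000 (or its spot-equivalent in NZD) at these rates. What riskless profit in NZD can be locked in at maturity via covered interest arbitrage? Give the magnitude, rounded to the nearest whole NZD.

T = 1 year.
Invest the TRY and cover forward: 32,000,000 × 1.068100 × 0.05172 = NZD 1,767,748.22.
Convert at spot and invest in NZD: 32,000,000 × 0.05613 × 1.009200 = NZD 1,812,684.67.
The quoted forward undervalues TRY, so borrow TRY, convert to NZD at spot, deposit the NZD at 0.92%, and buy TRY forward at 0.05172 to cover the loan.
The gap between the two covered legs is NZD 44,936.

NZD 44,936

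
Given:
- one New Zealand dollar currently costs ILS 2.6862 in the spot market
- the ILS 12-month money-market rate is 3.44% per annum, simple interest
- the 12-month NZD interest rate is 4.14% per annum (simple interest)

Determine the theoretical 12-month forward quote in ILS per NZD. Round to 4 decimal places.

2.6681

T = 1 year.
ILS growth factor: 1 + 0.0344×1 = 1.034400.
NZD growth factor: 1 + 0.0414×1 = 1.041400.
CIP: F = S · (grow ILS)/(grow NZD) = 2.6862 × 1.034400/1.041400 = 2.668144 ILS per NZD.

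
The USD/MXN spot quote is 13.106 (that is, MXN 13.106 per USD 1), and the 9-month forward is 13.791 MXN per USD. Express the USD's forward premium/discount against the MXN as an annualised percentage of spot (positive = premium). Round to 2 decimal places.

+6.97%

T = 9/12 years.
USD trades forward at +5.22661% vs spot over the period.
Annualise by dividing by T: 0.0522661 / (9/12) = 0.069688 → 6.97%.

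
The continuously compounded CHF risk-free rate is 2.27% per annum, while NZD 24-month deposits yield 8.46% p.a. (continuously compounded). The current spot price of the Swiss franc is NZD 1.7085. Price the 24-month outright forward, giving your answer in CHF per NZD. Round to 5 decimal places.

0.51715

T = 2 years.
NZD accumulates by e^(0.0846×2) = 1.184357.
CHF accumulates by e^(0.0227×2) = 1.0464464.
Forward (NZD per CHF) = 1.7085 × 1.184357 / 1.0464464 = 1.933662.
Quoted the other way: 1/1.933662 = 0.51715 CHF per NZD.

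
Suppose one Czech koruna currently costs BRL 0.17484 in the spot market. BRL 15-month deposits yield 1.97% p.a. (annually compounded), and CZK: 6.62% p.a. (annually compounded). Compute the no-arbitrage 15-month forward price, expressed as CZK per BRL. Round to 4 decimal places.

6.0474

T = 15/12 years.
BRL accumulates by (1 + 0.0197)^(15/12) = 1.0246853.
CZK growth factor: (1 + 0.0662)^(15/12) = 1.0834237.
Forward (BRL per CZK) = 0.17484 × 1.0246853 / 1.0834237 = 0.1653610.
Invert for CZK per BRL: 1 / 0.1653610 = 6.0474.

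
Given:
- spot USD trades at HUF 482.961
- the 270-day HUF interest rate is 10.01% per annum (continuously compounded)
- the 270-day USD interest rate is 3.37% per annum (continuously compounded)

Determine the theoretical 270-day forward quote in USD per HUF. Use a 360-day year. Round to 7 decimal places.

T = 270/360 years.
Growth of 1 HUF over T: e^(0.1001×270/360) = 1.077965.
Growth of 1 USD over T: e^(0.0337×270/360) = 1.0255971.
Forward (HUF per USD) = 482.961 × 1.077965 / 1.0255971 = 507.6214.
Invert for USD per HUF: 1 / 507.6214 = 0.0019700.

0.0019700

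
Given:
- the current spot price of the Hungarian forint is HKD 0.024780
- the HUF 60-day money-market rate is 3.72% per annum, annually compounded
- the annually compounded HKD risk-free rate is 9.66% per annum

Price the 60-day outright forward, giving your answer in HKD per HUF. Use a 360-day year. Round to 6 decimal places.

0.025011

T = 60/360 years.
Growth of 1 HKD over T: (1 + 0.0966)^(60/360) = 1.0154878.
HUF accumulates by (1 + 0.0372)^(60/360) = 1.006106.
CIP: F = S · (grow HKD)/(grow HUF) = 0.02478 × 1.0154878/1.006106 = 0.02501107 HKD per HUF.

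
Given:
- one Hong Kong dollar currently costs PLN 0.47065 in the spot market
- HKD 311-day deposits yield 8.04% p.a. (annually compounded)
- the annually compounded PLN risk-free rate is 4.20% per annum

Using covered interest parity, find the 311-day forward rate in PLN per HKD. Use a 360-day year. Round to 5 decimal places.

0.45616

T = 311/360 years.
PLN accumulates by (1 + 0.0420)^(311/360) = 1.0361812.
Growth of 1 HKD over T: (1 + 0.0804)^(311/360) = 1.0690877.
So F = 0.47065 × 1.0361812 / 1.0690877 = 0.4561634 (PLN/HKD).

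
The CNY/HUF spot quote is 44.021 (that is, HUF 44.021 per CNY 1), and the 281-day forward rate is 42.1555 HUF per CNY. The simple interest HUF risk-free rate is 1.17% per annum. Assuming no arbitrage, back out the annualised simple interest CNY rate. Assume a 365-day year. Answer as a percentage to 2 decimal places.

T = 281/365 years.
F/S = 42.1555/44.021 = 0.9576225 = (growth of HUF) / (growth of CNY).
HUF growth factor: 1 + 0.0117×281/365 = 1.0090074.
That pins the CNY growth at 1.0536588.
r = (1.0536588 − 1)/(281/365) = 0.069699 → 6.97%.

6.97%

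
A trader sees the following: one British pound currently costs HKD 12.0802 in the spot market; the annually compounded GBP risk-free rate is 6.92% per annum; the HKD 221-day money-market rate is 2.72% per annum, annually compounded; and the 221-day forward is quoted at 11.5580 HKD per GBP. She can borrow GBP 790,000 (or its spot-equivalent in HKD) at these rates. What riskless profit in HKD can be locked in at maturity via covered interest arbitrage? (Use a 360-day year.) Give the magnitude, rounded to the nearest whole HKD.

T = 221/360 years.
Keep in GBP, deliver into the forward: 790,000·1.041931017·11.5580 = HKD 9,513,684.57.
Swap to HKD now, deposit: 790,000·12.0802·1.01661118 = HKD 9,701,884.44.
The quoted forward undervalues GBP, so borrow GBP, convert to HKD at spot, deposit the HKD at 2.72%, and buy GBP forward at 11.5580 to cover the loan.
Profit = 9,701,884.44 − 9,513,684.57 = HKD 188,200.

HKD 188,200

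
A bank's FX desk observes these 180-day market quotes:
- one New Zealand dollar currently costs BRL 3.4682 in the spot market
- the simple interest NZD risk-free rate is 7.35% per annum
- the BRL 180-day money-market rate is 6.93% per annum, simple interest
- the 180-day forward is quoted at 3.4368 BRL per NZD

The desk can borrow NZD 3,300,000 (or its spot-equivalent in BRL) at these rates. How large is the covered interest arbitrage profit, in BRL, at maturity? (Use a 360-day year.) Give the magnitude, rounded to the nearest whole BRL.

BRL 83,393

T = 180/360 years.
Keep in NZD, deliver into the forward: 3,300,000·1.036750·3.4368 = BRL 11,758,237.92.
Swap to BRL now, deposit: 3,300,000·3.4682·1.034650 = BRL 11,841,631.33.
The quoted forward undervalues NZD, so borrow NZD, convert to BRL at spot, deposit the BRL at 6.93%, and buy NZD forward at 3.4368 to cover the loan.
Profit = 11,841,631.33 − 11,758,237.92 = BRL 83,393.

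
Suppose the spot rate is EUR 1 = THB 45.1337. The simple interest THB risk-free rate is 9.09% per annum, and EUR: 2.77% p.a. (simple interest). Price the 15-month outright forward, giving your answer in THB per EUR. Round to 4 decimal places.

48.5799

T = 15/12 years.
Growth of 1 THB over T: 1 + 0.0909×15/12 = 1.113625.
EUR accumulates by 1 + 0.0277×15/12 = 1.034625.
So F = 45.1337 × 1.113625 / 1.034625 = 48.579936 (THB/EUR).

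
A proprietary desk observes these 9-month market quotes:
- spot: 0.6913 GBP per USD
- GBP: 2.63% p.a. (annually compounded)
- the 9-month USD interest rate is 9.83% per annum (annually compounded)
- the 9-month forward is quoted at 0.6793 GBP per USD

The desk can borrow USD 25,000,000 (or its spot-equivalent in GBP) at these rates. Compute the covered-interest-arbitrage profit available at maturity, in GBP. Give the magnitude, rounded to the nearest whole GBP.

GBP 597,459

T = 9/12 years.
Invest the USD and cover forward: 25,000,000 × 1.072854279 × 0.6793 = GBP 18,219,747.79.
Convert at spot and invest in GBP: 25,000,000 × 0.6913 × 1.0196608543 = GBP 17,622,288.71.
The quoted forward overvalues USD, so borrow GBP, buy USD at spot, deposit the USD at 9.83%, and sell the proceeds forward at 0.6793.
Profit = 18,219,747.79 − 17,622,288.71 = GBP 597,459.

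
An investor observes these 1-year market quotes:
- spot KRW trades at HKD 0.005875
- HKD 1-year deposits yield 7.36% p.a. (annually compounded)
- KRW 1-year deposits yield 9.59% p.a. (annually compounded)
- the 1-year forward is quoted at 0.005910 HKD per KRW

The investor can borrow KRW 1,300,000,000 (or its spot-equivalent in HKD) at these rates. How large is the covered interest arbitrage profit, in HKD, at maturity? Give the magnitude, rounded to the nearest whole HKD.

HKD 220,180

T = 1 year.
Keep in KRW, deliver into the forward: 1,300,000,000·1.095900·0.005910 = HKD 8,419,799.70.
Swap to HKD now, deposit: 1,300,000,000·0.005875·1.073600 = HKD 8,199,620.00.
The quoted forward overvalues KRW, so borrow HKD, buy KRW at spot, deposit the KRW at 9.59%, and sell the proceeds forward at 0.005910.
The gap between the two covered legs is HKD 220,180.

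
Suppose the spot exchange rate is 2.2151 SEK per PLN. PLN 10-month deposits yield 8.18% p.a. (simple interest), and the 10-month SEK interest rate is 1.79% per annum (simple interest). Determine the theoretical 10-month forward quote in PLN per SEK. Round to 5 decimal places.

T = 10/12 years.
SEK accumulates by 1 + 0.0179×10/12 = 1.0149167.
PLN growth factor: 1 + 0.0818×10/12 = 1.0681667.
CIP: F = S · (grow SEK)/(grow PLN) = 2.2151 × 1.0149167/1.0681667 = 2.104673 SEK per PLN.
Invert for PLN per SEK: 1 / 2.104673 = 0.47513.

0.47513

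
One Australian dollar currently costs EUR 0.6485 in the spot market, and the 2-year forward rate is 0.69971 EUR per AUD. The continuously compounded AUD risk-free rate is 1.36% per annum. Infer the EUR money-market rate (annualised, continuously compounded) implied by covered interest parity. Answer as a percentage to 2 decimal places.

T = 2 years.
CIP gives F = S · g_EUR/g_AUD, so g_EUR/g_AUD = 0.69971/0.6485 = 1.0789668.
AUD growth factor: e^(0.0136×2) = 1.0275733.
Hence g_EUR = 1.1087175.
r = ln(1.1087175)/2 = 0.051602 → 5.16%.

5.16%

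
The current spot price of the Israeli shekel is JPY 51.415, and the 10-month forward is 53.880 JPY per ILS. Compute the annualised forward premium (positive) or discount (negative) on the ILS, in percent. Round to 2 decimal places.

T = 10/12 years.
(F − S)/S = (53.880 − 51.415)/51.415 = 0.0479432.
Per annum: 0.0479432 / (10/12) = 0.057532 = 5.75%.

+5.75%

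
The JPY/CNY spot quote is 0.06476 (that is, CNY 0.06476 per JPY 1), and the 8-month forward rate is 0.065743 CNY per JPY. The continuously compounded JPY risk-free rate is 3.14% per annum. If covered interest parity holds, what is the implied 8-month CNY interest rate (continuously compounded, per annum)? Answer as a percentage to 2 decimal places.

5.40%

T = 8/12 years.
CIP gives F = S · g_CNY/g_JPY, so g_CNY/g_JPY = 0.065743/0.06476 = 1.0151791.
JPY growth factor: e^(0.0314×8/12) = 1.021154.
So the CNY growth factor = 1.0366542.
Take logs: ln 1.0366542 / (8/12) = 0.053998, so 5.40%.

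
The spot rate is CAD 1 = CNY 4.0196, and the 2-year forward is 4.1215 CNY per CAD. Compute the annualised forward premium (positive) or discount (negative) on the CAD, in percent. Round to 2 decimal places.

+1.27%

T = 2 years.
(F − S)/S = (4.1215 − 4.0196)/4.0196 = 0.0253508.
Annualise by dividing by T: 0.0253508 / 2 = 0.012675 → 1.27%.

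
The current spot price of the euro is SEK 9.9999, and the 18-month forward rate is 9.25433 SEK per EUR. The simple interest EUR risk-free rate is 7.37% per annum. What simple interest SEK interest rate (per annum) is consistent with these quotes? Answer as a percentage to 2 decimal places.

1.85%

T = 18/12 years.
By CIP, F/S equals the SEK-to-EUR growth ratio: 9.25433/9.9999 = 0.9254423.
EUR growth factor: 1 + 0.0737×18/12 = 1.110550.
That pins the SEK growth at 1.0277499.
(1.0277499 − 1)/T = 0.018500, i.e. 1.85%.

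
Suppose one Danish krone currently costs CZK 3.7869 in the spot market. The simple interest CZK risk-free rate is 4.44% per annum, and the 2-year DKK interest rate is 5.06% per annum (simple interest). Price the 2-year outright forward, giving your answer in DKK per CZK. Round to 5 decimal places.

T = 2 years.
CZK growth factor: 1 + 0.0444×2 = 1.088800.
DKK accumulates by 1 + 0.0506×2 = 1.101200.
So F = 3.7869 × 1.088800 / 1.101200 = 3.744258 (CZK/DKK).
Invert for DKK per CZK: 1 / 3.744258 = 0.26708.

0.26708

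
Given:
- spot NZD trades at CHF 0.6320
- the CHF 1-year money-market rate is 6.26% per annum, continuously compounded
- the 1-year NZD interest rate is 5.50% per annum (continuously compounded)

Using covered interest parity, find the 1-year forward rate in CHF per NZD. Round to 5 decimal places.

0.63682

T = 1 year.
CHF accumulates by e^(0.0626×1) = 1.0646009.
NZD growth factor: e^(0.0550×1) = 1.0565406.
Forward (CHF per NZD) = 0.632 × 1.0646009 / 1.0565406 = 0.6368215.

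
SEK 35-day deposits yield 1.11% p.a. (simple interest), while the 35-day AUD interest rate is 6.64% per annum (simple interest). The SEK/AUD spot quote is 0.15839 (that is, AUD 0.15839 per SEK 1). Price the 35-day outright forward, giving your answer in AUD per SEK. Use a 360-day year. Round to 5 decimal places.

0.15924

T = 35/360 years.
AUD accumulates by 1 + 0.0664×35/360 = 1.0064556.
SEK accumulates by 1 + 0.0111×35/360 = 1.0010792.
CIP: F = S · (grow AUD)/(grow SEK) = 0.15839 × 1.0064556/1.0010792 = 0.1592406 AUD per SEK.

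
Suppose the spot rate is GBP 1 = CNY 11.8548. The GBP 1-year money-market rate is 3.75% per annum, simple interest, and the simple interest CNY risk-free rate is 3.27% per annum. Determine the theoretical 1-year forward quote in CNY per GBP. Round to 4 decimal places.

11.8000

T = 1 year.
Growth of 1 CNY over T: 1 + 0.0327×1 = 1.032700.
GBP growth factor: 1 + 0.0375×1 = 1.037500.
Forward (CNY per GBP) = 11.8548 × 1.032700 / 1.037500 = 11.799954.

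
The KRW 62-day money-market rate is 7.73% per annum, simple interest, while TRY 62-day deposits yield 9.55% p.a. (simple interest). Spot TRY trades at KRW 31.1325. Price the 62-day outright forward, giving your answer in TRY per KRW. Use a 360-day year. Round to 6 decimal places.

T = 62/360 years.
KRW growth factor: 1 + 0.0773×62/360 = 1.0133128.
Growth of 1 TRY over T: 1 + 0.0955×62/360 = 1.0164472.
Forward (KRW per TRY) = 31.1325 × 1.0133128 / 1.0164472 = 31.03650.
Quoted the other way: 1/31.03650 = 0.032220 TRY per KRW.

0.032220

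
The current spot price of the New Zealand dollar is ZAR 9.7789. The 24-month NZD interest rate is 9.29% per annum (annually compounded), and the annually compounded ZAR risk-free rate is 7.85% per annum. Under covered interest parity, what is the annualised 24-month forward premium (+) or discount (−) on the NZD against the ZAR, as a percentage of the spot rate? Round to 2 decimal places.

-1.31%

T = 2 years.
CIP forward (ZAR per NZD) = 9.7789 × 1.1631623/1.1944304 = 9.5229055.
Annualised premium = (F − S)/S × (1/T) = (9.5229055 − 9.7789)/9.7789 ÷ 2 = -1.31%.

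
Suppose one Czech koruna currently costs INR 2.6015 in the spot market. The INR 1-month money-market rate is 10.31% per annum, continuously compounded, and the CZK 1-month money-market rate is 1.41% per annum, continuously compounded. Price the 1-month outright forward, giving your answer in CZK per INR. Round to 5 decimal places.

T = 1/12 years.
INR growth factor: e^(0.1031×1/12) = 1.0086287.
Growth of 1 CZK over T: e^(0.0141×1/12) = 1.0011757.
CIP: F = S · (grow INR)/(grow CZK) = 2.6015 × 1.0086287/1.0011757 = 2.620866 INR per CZK.
Invert for CZK per INR: 1 / 2.620866 = 0.38155.

0.38155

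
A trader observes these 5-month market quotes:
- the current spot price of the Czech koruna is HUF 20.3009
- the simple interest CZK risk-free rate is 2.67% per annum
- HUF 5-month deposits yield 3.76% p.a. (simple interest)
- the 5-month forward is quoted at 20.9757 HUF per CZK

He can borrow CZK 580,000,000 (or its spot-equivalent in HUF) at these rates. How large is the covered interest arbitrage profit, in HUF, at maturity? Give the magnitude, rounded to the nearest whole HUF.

HUF 342,262,193

T = 5/12 years.
Invest the CZK and cover forward: 580,000,000 × 1.011125 × 20.9757 = HUF 12,301,251,704.25.
Convert at spot and invest in HUF: 580,000,000 × 20.3009 × 1.015666666667 = HUF 11,958,989,511.34.
The quoted forward overvalues CZK, so borrow HUF, buy CZK at spot, deposit the CZK at 2.67%, and sell the proceeds forward at 20.9757.
Arbitrage profit = |12,301,251,704.25 − 11,958,989,511.34| = HUF 342,262,193.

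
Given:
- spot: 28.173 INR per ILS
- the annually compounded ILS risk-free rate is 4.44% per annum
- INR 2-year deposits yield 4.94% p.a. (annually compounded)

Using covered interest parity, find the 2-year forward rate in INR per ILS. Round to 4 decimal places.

28.4434

T = 2 years.
INR growth factor: (1 + 0.0494)^2 = 1.10124036.
ILS growth factor: (1 + 0.0444)^2 = 1.09077136.
So F = 28.173 × 1.10124036 / 1.09077136 = 28.443399 (INR/ILS).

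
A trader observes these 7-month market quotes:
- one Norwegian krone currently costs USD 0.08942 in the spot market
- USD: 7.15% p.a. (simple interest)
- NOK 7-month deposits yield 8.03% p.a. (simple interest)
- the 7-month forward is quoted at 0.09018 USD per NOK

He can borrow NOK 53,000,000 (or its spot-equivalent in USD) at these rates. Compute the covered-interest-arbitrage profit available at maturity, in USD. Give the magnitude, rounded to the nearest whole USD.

T = 7/12 years.
Keep in NOK, deliver into the forward: 53,000,000·1.046841667·0.09018 = USD 5,003,421.62.
Swap to USD now, deposit: 53,000,000·0.08942·1.041708333 = USD 4,936,926.63.
The quoted forward overvalues NOK, so borrow USD, buy NOK at spot, deposit the NOK at 8.03%, and sell the proceeds forward at 0.09018.
The gap between the two covered legs is USD 66,495.

USD 66,495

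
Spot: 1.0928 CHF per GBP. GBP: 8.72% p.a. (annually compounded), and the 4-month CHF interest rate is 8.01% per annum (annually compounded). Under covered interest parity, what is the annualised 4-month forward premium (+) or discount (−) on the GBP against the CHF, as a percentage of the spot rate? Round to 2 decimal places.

T = 4/12 years.
CIP forward (CHF per GBP) = 1.0928 × 1.0260172/1.0282605 = 1.0904159.
Annualised premium = (F − S)/S × (1/T) = (1.0904159 − 1.0928)/1.0928 ÷ (4/12) = -0.65%.

-0.65%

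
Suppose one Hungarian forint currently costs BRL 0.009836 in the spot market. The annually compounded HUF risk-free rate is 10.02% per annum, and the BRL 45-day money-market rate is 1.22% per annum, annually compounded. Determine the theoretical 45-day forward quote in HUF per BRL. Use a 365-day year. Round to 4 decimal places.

102.7177

T = 45/365 years.
BRL growth factor: (1 + 0.0122)^(45/365) = 1.001496127.
Growth of 1 HUF over T: (1 + 0.1002)^(45/365) = 1.011842558.
So F = 0.009836 × 1.001496127 / 1.011842558 = 0.00973542359 (BRL/HUF).
Quoted the other way: 1/0.00973542359 = 102.7177 HUF per BRL.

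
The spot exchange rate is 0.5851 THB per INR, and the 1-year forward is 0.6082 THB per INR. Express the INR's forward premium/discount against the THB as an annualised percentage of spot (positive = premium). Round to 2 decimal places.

+3.95%

T = 1 year.
(F − S)/S = (0.6082 − 0.5851)/0.5851 = 0.0394804.
Annualise by dividing by T: 0.0394804 / 1 = 0.039480 → 3.95%.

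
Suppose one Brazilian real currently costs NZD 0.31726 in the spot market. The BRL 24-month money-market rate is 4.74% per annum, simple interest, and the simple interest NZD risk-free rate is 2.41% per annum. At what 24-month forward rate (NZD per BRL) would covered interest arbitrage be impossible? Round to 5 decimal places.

T = 2 years.
Growth of 1 NZD over T: 1 + 0.0241×2 = 1.048200.
Growth of 1 BRL over T: 1 + 0.0474×2 = 1.094800.
Forward (NZD per BRL) = 0.31726 × 1.048200 / 1.094800 = 0.3037559.

0.30376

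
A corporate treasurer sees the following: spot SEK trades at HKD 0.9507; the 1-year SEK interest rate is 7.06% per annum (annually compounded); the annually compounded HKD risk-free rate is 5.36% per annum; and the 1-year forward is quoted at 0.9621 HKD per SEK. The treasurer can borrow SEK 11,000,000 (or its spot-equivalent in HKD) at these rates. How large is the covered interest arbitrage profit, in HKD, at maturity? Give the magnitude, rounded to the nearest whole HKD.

T = 1 year.
Keep in SEK, deliver into the forward: 11,000,000·1.070600·0.9621 = HKD 11,330,266.86.
Swap to HKD now, deposit: 11,000,000·0.9507·1.053600 = HKD 11,018,232.72.
The quoted forward overvalues SEK, so borrow HKD, buy SEK at spot, deposit the SEK at 7.06%, and sell the proceeds forward at 0.9621.
Profit = 11,330,266.86 − 11,018,232.72 = HKD 312,034.

HKD 312,034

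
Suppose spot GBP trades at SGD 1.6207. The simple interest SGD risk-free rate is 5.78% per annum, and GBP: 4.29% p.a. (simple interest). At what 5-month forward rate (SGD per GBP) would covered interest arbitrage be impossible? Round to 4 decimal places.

T = 5/12 years.
SGD accumulates by 1 + 0.0578×5/12 = 1.0240833.
Growth of 1 GBP over T: 1 + 0.0429×5/12 = 1.017875.
CIP: F = S · (grow SGD)/(grow GBP) = 1.6207 × 1.0240833/1.017875 = 1.630585 SGD per GBP.

1.6306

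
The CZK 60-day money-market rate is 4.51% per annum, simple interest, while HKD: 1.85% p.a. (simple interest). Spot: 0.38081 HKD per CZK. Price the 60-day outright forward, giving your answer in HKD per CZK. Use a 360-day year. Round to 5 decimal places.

0.37913

T = 60/360 years.
HKD growth factor: 1 + 0.0185×60/360 = 1.0030833.
CZK accumulates by 1 + 0.0451×60/360 = 1.0075167.
Forward (HKD per CZK) = 0.38081 × 1.0030833 / 1.0075167 = 0.3791343.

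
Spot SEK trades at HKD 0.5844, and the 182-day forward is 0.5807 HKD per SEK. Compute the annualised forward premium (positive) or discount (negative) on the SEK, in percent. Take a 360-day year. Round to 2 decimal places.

-1.25%

T = 182/360 years.
(F − S)/S = (0.5807 − 0.5844)/0.5844 = -0.0063313.
Annualise by dividing by T: -0.0063313 / (182/360) = -0.012523 → -1.25%.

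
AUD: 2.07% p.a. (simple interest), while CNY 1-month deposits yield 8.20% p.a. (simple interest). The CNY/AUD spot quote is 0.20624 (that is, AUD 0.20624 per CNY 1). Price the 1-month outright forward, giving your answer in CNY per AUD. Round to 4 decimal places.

T = 1/12 years.
AUD accumulates by 1 + 0.0207×1/12 = 1.001725.
Growth of 1 CNY over T: 1 + 0.0820×1/12 = 1.0068333.
CIP: F = S · (grow AUD)/(grow CNY) = 0.20624 × 1.001725/1.0068333 = 0.2051936 AUD per CNY.
Quoted the other way: 1/0.2051936 = 4.8734 CNY per AUD.

4.8734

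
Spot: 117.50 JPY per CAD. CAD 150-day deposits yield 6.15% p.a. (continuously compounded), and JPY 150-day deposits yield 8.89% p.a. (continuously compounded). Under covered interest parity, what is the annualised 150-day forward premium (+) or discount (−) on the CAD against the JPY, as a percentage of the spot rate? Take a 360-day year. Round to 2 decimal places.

T = 150/360 years.
No-arbitrage forward: 117.5 × 1.0377363 / 1.0259561 = 118.84915 JPY/CAD.
(F − S)/S ÷ T = (118.84915 − 117.5)/117.5/(150/360) = 0.027557 → 2.76%.

+2.76%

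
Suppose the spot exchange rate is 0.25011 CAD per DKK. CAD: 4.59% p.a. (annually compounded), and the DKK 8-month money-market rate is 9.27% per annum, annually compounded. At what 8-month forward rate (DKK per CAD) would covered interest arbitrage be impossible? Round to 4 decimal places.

4.1166

T = 8/12 years.
Growth of 1 CAD over T: (1 + 0.0459)^(8/12) = 1.0303706.
Growth of 1 DKK over T: (1 + 0.0927)^(8/12) = 1.0608825.
Forward (CAD per DKK) = 0.25011 × 1.0303706 / 1.0608825 = 0.2429166.
Quoted the other way: 1/0.2429166 = 4.1166 DKK per CAD.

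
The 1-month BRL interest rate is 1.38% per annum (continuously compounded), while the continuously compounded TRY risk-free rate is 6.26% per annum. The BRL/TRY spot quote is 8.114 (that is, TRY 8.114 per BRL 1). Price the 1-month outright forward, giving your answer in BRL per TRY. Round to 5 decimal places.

0.12274

T = 1/12 years.
Growth of 1 TRY over T: e^(0.0626×1/12) = 1.0052303.
Growth of 1 BRL over T: e^(0.0138×1/12) = 1.0011507.
Forward (TRY per BRL) = 8.114 × 1.0052303 / 1.0011507 = 8.147064.
Quoted the other way: 1/8.147064 = 0.12274 BRL per TRY.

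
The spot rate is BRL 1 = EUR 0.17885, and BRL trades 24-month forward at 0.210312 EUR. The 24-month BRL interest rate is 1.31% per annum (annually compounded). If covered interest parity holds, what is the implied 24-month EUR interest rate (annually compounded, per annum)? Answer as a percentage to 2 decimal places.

T = 2 years.
CIP gives F = S · g_EUR/g_BRL, so g_EUR/g_BRL = 0.210312/0.17885 = 1.1759128.
The BRL side grows by (1 + 0.0131)^2 = 1.0263716.
So the EUR growth factor = 1.2069235.
Annualise: 1.2069235^(1/2) − 1 = 0.098601 = 9.86%.

9.86%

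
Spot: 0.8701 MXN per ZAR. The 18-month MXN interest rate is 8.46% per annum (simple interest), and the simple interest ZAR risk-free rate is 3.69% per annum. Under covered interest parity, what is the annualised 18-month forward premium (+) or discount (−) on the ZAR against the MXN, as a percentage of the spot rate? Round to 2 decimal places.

+4.52%

T = 18/12 years.
No-arbitrage forward: 0.8701 × 1.126900 / 1.055350 = 0.9290905 MXN/ZAR.
Annualised premium = (F − S)/S × (1/T) = (0.9290905 − 0.8701)/0.8701 ÷ (18/12) = 4.52%.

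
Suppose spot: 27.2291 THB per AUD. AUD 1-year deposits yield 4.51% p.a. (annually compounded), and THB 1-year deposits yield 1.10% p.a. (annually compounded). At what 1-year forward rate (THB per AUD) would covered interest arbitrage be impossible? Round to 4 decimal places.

T = 1 year.
Growth of 1 THB over T: (1 + 0.0110)^1 = 1.011000.
AUD accumulates by (1 + 0.0451)^1 = 1.045100.
CIP: F = S · (grow THB)/(grow AUD) = 27.2291 × 1.011000/1.045100 = 26.340656 THB per AUD.

26.3407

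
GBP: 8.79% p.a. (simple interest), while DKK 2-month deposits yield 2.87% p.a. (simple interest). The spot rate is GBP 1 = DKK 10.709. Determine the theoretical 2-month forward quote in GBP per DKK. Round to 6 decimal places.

T = 2/12 years.
Growth of 1 DKK over T: 1 + 0.0287×2/12 = 1.0047833.
GBP accumulates by 1 + 0.0879×2/12 = 1.014650.
Forward (DKK per GBP) = 10.709 × 1.0047833 / 1.014650 = 10.60486.
Invert for GBP per DKK: 1 / 10.60486 = 0.094296.

0.094296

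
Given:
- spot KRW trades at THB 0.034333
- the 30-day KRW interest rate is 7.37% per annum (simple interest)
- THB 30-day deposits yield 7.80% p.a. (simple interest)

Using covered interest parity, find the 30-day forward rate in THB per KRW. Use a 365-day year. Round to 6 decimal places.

0.034345

T = 30/365 years.
Growth of 1 THB over T: 1 + 0.0780×30/365 = 1.006411.
KRW growth factor: 1 + 0.0737×30/365 = 1.0060575.
Forward (THB per KRW) = 0.034333 × 1.006411 / 1.0060575 = 0.03434506.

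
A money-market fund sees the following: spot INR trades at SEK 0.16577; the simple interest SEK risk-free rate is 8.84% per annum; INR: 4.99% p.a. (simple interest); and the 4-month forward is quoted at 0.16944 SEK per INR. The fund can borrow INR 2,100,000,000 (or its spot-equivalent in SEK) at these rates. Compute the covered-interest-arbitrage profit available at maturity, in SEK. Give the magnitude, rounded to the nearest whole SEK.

T = 4/12 years.
Invest the INR and cover forward: 2,100,000,000 × 1.01663333333 × 0.16944 = SEK 361,742,539.20.
Convert at spot and invest in SEK: 2,100,000,000 × 0.16577 × 1.02946666667 = SEK 358,374,847.60.
The quoted forward overvalues INR, so borrow SEK, buy INR at spot, deposit the INR at 4.99%, and sell the proceeds forward at 0.16944.
Arbitrage profit = |361,742,539.20 − 358,374,847.60| = SEK 3,367,692.

SEK 3,367,692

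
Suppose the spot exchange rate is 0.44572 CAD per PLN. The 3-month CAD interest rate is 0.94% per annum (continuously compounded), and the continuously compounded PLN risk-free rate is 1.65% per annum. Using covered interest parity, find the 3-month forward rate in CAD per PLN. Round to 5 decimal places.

0.44493

T = 3/12 years.
CAD growth factor: e^(0.0094×3/12) = 1.0023528.
PLN growth factor: e^(0.0165×3/12) = 1.0041335.
CIP: F = S · (grow CAD)/(grow PLN) = 0.44572 × 1.0023528/1.0041335 = 0.4449296 CAD per PLN.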